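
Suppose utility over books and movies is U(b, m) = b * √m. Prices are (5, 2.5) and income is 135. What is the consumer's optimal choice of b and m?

b* = 18, m* = 18

MU_b = √m and MU_m = 0.5·b·m^(-0.5).
MRS = MU_b/MU_m = (2)·m/b.
Tangency: set MRS = p_b/p_m = 5/2.5 = 2.
So (2)·m/b = 2, i.e. m = b.
Substitute into the budget 5·b + 2.5·m = 135: 7.5·b = 135, so b* = 18.
Then m* = 18.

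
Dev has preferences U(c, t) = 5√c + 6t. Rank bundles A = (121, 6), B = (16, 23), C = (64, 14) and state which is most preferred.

Bundle B

Evaluate utility at each bundle:
U(A) = 91.000.
U(B) = 158.000.
U(C) = 124.000.
Highest utility is B, so B ≻ C ≻ A.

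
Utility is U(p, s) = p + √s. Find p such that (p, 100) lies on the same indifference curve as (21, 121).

U(21, 121) = 32.
Set U(p, 100) = 32 and solve.
With s = 100: √100 = 10, so p = 32 − 10 = 22.
Check: U(22, 100) = 32.

p = 22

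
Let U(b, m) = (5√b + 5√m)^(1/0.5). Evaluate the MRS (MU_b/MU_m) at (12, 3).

For CES with ρ = 0.5, MRS = √(m/b).
At (12, 3): MRS = 0.5.
That is, one extra unit of b is worth 0.5 units of m at the margin.

MRS = 0.5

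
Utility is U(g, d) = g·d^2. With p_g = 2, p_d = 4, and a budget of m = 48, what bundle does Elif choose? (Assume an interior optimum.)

g* = 8, d* = 8

MU_g = d^2 and MU_d = 2·g·d.
MRS = MU_g/MU_d = (1/2)·d/g.
Tangency: set MRS = p_g/p_d = 2/4 = 0.5.
So (1/2)·d/g = 0.5, i.e. d = g.
Substitute into the budget 2·g + 4·d = 48: 6·g = 48, so g* = 8.
Then d* = 8.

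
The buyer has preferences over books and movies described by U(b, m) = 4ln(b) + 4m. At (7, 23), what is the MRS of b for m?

MRS = 1/7

MU_b = 4/b, MU_m = 4.
MRS = 4/b ÷ 4.
At (7, 23): MRS = 1/7.
The indifference curve has slope −1/7 at this bundle.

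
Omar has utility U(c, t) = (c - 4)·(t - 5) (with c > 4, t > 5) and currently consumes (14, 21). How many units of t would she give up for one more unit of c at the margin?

MRS = 1.6

MU_c = (t−5), MU_t = (c−4).
MRS = (t−5)/(c−4).
At (14, 21): MRS = 1.6.
The indifference curve has slope −1.6 at this bundle.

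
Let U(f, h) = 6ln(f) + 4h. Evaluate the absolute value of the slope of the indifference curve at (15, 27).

MRS = 0.1

MU_f = 6/f, MU_h = 4.
MRS = 6/f ÷ 4.
At (15, 27): MRS = 0.1.
So at (15, 27) the consumer would give up 0.1 units of h for one more unit of f.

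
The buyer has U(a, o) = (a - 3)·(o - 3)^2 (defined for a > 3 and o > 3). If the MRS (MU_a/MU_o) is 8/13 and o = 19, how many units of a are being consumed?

a = 16

MU_a = (o−3)^2, MU_o = 2·(a−3)·(o−3).
MRS = (1/2)·(o−3)/(a−3).
Substitute o = 19: MRS = 8/(a − 3). Setting this equal to 8/13 gives a − 3 = 8/(8/13) = 13, so a = 16.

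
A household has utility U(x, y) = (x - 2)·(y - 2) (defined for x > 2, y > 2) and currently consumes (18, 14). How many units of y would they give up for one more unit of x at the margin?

MRS = 0.75

MU_x = (y−2), MU_y = (x−2).
MRS = (y−2)/(x−2).
At (18, 14): MRS = 0.75.
So at (18, 14) the consumer would give up 0.75 units of y for one more unit of x.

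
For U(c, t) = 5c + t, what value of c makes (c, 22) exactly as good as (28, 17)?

U(28, 17) = 157.
Set U(c, 22) = 157 and solve.
5c + 22 = 157 ⇒ 5c = 135 ⇒ c = 27.
Check: U(27, 22) = 157.

c = 27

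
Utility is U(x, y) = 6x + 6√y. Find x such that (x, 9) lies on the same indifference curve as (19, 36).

U(19, 36) = 150.
Set U(x, 9) = 150 and solve.
With y = 9: √9 = 3, so 6x = 150 − 6·3 = 132 and x = 22.
Check: U(22, 9) = 150.

x = 22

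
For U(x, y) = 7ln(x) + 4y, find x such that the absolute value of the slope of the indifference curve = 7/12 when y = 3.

MU_x = 7/x, MU_y = 4.
MRS = 7/x ÷ 4.
MRS depends only on x: 1.75/x = 7/12 ⇒ x = 1.75/(7/12) = 3.

x = 3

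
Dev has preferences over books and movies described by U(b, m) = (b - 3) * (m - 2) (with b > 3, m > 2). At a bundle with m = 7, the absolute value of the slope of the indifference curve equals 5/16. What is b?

MU_b = (m−2), MU_m = (b−3).
MRS = (m−2)/(b−3).
Substitute m = 7: MRS = 5/(b − 3). Setting this equal to 5/16 gives b − 3 = 5/(5/16) = 16, so b = 19.

b = 19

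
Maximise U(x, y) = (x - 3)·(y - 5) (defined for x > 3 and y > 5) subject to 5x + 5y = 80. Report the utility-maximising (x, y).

x* = 7, y* = 9

MU_x = (y−5), MU_y = (x−3).
MRS = (y−5)/(x−3).
Tangency: set MRS = p_x/p_y = 5/5 = 1.
So (y − 5)/(x − 3) = 1, i.e. (y − 5) = (x − 3).
Rewrite the budget in excess-of-subsistence terms: 5·(x − 3) + 5·(y − 5) = 80 − 5·3 − 5·5 = 40.
Substituting, 10·(x − 3) = 40, so x − 3 = 4 and x* = 7.
Then y − 5 = 4, so y* = 9.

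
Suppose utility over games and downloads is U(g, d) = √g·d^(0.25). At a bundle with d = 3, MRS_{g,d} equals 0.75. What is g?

MU_g = 0.5·g^(-0.5)·d^(0.25) and MU_d = 0.25·√g·d^(-0.75).
MRS = MU_g/MU_d = (2)·d/g.
Substitute d = 3: MRS = 6/g. Setting 6/g = 0.75 gives g = 6/0.75 = 8.

g = 8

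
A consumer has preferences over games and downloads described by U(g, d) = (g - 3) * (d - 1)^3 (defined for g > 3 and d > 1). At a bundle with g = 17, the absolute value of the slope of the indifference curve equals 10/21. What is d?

d = 21

MU_g = (d−1)^3, MU_d = 3·(g−3)·(d−1)^2.
MRS = (1/3)·(d−1)/(g−3).
Substitute g = 17: MRS = (d − 1)/42. Setting this equal to 10/21 gives d − 1 = (10/21)·42 = 20, so d = 21.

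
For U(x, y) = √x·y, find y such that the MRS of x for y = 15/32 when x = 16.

MU_x = 0.5·x^(-0.5)·y and MU_y = √x.
MRS = MU_x/MU_y = (0.5)·y/x.
Substitute x = 16: MRS = y/32. Setting y/32 = 15/32 gives y = (15/32)·32 = 15.

y = 15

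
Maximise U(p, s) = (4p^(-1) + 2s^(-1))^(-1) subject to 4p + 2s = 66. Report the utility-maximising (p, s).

For CES with ρ = -1, MRS = (4/2)·(s/p)^2.
Tangency: set MRS = p_p/p_s = 4/2 = 2.
So (s/p)^2 = 1; taking the square root, s/p = 1, i.e. s = p.
Substitute into the budget 4·p + 2·s = 66: 6·p = 66, so p* = 11 and s* = 11.

p* = 11, s* = 11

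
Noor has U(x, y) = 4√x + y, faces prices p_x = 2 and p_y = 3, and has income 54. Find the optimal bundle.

MU_x = 4/(2√x), MU_y = 1.
MRS = 4/(2√x) ÷ 1.
Tangency: set MRS = p_x/p_y = 2/3.
MRS depends only on x: 2/√x = 2/3 ⇒ √x = 2/(2/3) = 3 ⇒ x* = 9.
From the budget, 3·y = 54 − 2·9 = 36, so y* = 12.

x* = 9, y* = 12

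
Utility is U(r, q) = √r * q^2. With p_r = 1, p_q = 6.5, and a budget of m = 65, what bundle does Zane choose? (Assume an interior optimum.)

r* = 13, q* = 8

MU_r = 0.5·r^(-0.5)·q^2 and MU_q = 2·√r·q.
MRS = MU_r/MU_q = (0.25)·q/r.
Tangency: set MRS = p_r/p_q = 1/6.5 = 2/13.
So (0.25)·q/r = 2/13, i.e. q = (8/13)·r.
Substitute into the budget 1·r + 6.5·q = 65: 5·r = 65, so r* = 13.
Then q* = (8/13)·13 = 8.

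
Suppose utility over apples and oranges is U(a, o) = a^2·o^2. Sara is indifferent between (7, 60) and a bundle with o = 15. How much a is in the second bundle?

a = 28

U(7, 60) = 176400.
Set U(a, 15) = 176400 and solve.
With o = 15: 15^2 = 225, so a^2 = 176400/225 = 784; taking the square root, a = 28.
Check: U(28, 15) = 176400.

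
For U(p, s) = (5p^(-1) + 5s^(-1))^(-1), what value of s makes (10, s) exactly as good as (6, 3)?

U depends on (p, s) only through S = 5p^(-1) + 5s^(-1), so equal utility means equal S. At (6, 3): S = 2.5.
With p = 10: 5·10^(-1) = 0.5, so 5s^(-1) = 2.5 − 0.5 = 2, i.e. s^(-1) = 0.4.
Hence s = 1/0.4 = 2.5.
Check: U(10, 2.5) = 0.4.

s = 2.5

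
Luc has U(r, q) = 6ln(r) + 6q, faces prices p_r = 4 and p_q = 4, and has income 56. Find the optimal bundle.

r* = 1, q* = 13

MU_r = 6/r, MU_q = 6.
MRS = 6/r ÷ 6.
Tangency: set MRS = p_r/p_q = 4/4 = 1.
MRS depends only on r: 1/r = 1 ⇒ r* = 1/1 = 1.
From the budget, 4·q = 56 − 4·1 = 52, so q* = 13.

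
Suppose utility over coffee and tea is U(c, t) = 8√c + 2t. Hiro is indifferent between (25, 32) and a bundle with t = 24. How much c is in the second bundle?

c = 49

U(25, 32) = 104.
Set U(c, 24) = 104 and solve.
With t = 24: 8√c = 104 − 2·24 = 56, so √c = 7 and c = 49.
Check: U(49, 24) = 104.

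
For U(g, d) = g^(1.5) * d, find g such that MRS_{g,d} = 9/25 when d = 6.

MU_g = 1.5·√g·d and MU_d = g^(1.5).
MRS = MU_g/MU_d = (1.5)·d/g.
Substitute d = 6: MRS = 9/g. Setting 9/g = 9/25 gives g = 9/(9/25) = 25.

g = 25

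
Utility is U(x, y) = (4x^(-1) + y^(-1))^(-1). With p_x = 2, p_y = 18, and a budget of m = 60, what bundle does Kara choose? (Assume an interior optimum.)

For CES with ρ = -1, MRS = (4/1)·(y/x)^2.
Tangency: set MRS = p_x/p_y = 2/18 = 1/9.
So (y/x)^2 = 1/36; taking the square root, y/x = 1/6, i.e. y = (1/6)·x.
Substitute into the budget 2·x + 18·y = 60: 5·x = 60, so x* = 12 and y* = (1/6)·12 = 2.

x* = 12, y* = 2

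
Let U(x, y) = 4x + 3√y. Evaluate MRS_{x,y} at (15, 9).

MRS = 8

MU_x = 4, MU_y = 3/(2√y).
MRS = 4 ÷ (3/(2√y)).
At (15, 9): MRS = 8.
So at (15, 9) the consumer would give up 8 units of y for one more unit of x.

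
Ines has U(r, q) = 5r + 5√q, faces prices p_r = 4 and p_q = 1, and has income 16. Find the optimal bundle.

MU_r = 5, MU_q = 5/(2√q).
MRS = 5 ÷ (5/(2√q)).
Tangency: set MRS = p_r/p_q = 4/1 = 4.
MRS depends only on q: 2·√q = 4 ⇒ √q = 4/2 = 2 ⇒ q* = 4.
From the budget, 4·r = 16 − 1·4 = 12, so r* = 3.

r* = 3, q* = 4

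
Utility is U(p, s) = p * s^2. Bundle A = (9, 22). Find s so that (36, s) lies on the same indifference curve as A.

U(9, 22) = 4356.
Set U(36, s) = 4356 and solve.
With p = 36: s^2 = 4356/36 = 121; taking the square root, s = 11.
Check: U(36, 11) = 4356.

s = 11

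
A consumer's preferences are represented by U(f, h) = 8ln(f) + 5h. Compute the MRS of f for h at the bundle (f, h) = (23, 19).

MU_f = 8/f, MU_h = 5.
MRS = 8/f ÷ 5.
At (23, 19): MRS = 8/115.
That is, one extra unit of f is worth 8/115 units of h at the margin.

MRS = 8/115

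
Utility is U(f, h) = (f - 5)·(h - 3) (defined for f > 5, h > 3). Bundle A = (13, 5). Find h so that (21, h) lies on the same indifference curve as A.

U(13, 5) = 16.
Set U(21, h) = 16 and solve.
With f = 21: (21 − 5) = 16, so (h − 3) = 16/16 = 1.
So h = 3 + 1 = 4.
Check: U(21, 4) = 16.

h = 4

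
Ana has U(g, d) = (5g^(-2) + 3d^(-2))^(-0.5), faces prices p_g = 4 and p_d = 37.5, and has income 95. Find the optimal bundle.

For CES with ρ = -2, MRS = (5/3)·(d/g)^3.
Tangency: set MRS = p_g/p_d = 4/37.5 = 8/75.
So (d/g)^3 = 8/125; taking the cube root, d/g = 0.4, i.e. d = 0.4·g.
Substitute into the budget 4·g + 37.5·d = 95: 19·g = 95, so g* = 5 and d* = 0.4·5 = 2.

g* = 5, d* = 2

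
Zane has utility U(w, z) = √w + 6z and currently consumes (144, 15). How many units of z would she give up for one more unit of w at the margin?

MRS = 1/144

MU_w = 1/(2√w), MU_z = 6.
MRS = 1/(2√w) ÷ 6.
At (144, 15): MRS = 1/144.
That is, one extra unit of w is worth 1/144 units of z at the margin.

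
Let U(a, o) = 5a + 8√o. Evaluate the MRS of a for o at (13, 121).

MU_a = 5, MU_o = 8/(2√o).
MRS = 5 ÷ (8/(2√o)).
At (13, 121): MRS = 13.75.
The indifference curve has slope −13.75 at this bundle.

MRS = 13.75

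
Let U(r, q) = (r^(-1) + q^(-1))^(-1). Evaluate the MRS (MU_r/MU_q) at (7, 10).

MRS = 100/49

For CES with ρ = -1, MRS = (q/r)^2.
At (7, 10): MRS = 100/49.
So at (7, 10) the consumer would give up 100/49 units of q for one more unit of r.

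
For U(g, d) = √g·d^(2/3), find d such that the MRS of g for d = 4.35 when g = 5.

d = 29

MU_g = 0.5·g^(-0.5)·d^(2/3) and MU_d = 2/3·√g·d^(-1/3).
MRS = MU_g/MU_d = (0.75)·d/g.
Substitute g = 5: MRS = d/(20/3). Setting d/(20/3) = 4.35 gives d = 4.35·(20/3) = 29.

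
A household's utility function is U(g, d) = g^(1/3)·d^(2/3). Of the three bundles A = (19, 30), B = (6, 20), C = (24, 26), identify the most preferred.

Bundle A

Evaluate utility at each bundle:
U(A) = 25.763.
U(B) = 13.389.
U(C) = 25.315.
Highest utility is A, so A ≻ C ≻ B.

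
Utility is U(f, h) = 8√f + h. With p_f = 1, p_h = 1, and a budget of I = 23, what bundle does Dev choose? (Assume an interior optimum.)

f* = 16, h* = 7

MU_f = 8/(2√f), MU_h = 1.
MRS = 8/(2√f) ÷ 1.
Tangency: set MRS = p_f/p_h = 1/1 = 1.
MRS depends only on f: 4/√f = 1 ⇒ √f = 4/1 = 4 ⇒ f* = 16.
From the budget, 1·h = 23 − 1·16 = 7, so h* = 7.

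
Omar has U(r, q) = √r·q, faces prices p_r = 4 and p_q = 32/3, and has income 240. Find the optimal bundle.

r* = 20, q* = 15

MU_r = 0.5·r^(-0.5)·q and MU_q = √r.
MRS = MU_r/MU_q = (0.5)·q/r.
Tangency: set MRS = p_r/p_q = 4/(32/3) = 0.375.
So (0.5)·q/r = 0.375, i.e. q = 0.75·r.
Substitute into the budget 4·r + (32/3)·q = 240: 12·r = 240, so r* = 20.
Then q* = 0.75·20 = 15.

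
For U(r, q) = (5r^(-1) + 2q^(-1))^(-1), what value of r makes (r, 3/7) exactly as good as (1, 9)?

U depends on (r, q) only through S = 5r^(-1) + 2q^(-1), so equal utility means equal S. At (1, 9): S = 47/9.
With q = 3/7: 2·(3/7)^(-1) = 14/3, so 5r^(-1) = 47/9 − 14/3 = 5/9, i.e. r^(-1) = 1/9.
Hence r = 1/(1/9) = 9.
Check: U(9, 3/7) = 0.1915.

r = 9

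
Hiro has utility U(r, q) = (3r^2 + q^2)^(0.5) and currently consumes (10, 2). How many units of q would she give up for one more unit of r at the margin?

For CES with ρ = 2, MRS = (3/1)·(q/r)^(-1).
At (10, 2): MRS = 15.
That is, one extra unit of r is worth 15 units of q at the margin.

MRS = 15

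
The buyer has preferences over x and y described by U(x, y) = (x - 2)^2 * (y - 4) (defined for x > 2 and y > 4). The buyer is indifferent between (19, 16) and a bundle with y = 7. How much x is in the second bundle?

U(19, 16) = 3468.
Set U(x, 7) = 3468 and solve.
With y = 7: (7 − 4) = 3, so (x − 2)^2 = 3468/3 = 1156.
Taking the square root (with x > 2): x − 2 = 34, so x = 36.
Check: U(36, 7) = 3468.

x = 36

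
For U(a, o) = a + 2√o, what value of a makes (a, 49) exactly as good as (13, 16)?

U(13, 16) = 21.
Set U(a, 49) = 21 and solve.
With o = 49: √49 = 7, so a = 21 − 2·7 = 7.
Check: U(7, 49) = 21.

a = 7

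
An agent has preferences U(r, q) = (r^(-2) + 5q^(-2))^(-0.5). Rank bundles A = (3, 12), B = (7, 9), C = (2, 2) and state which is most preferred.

Evaluate utility at each bundle:
U(A) = 2.619.
U(B) = 3.489.
U(C) = 0.816.
Highest utility is B, so B ≻ A ≻ C.

Bundle B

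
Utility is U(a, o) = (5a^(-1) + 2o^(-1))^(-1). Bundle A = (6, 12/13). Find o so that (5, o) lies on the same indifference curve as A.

o = 1

U depends on (a, o) only through S = 5a^(-1) + 2o^(-1), so equal utility means equal S. At (6, 12/13): S = 3.
With a = 5: 5·5^(-1) = 1, so 2o^(-1) = 3 − 1 = 2, i.e. o^(-1) = 1.
Hence o = 1/1 = 1.
Check: U(5, 1) = 0.3333.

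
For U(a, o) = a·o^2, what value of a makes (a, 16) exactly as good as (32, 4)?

U(32, 4) = 512.
Set U(a, 16) = 512 and solve.
With o = 16: 16^2 = 256, so a = 512/256 = 2.
Check: U(2, 16) = 512.

a = 2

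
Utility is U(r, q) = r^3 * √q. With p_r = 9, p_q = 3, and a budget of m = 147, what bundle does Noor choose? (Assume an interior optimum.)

r* = 14, q* = 7

MU_r = 3·r^2·√q and MU_q = 0.5·r^3·q^(-0.5).
MRS = MU_r/MU_q = (6)·q/r.
Tangency: set MRS = p_r/p_q = 9/3 = 3.
So (6)·q/r = 3, i.e. q = 0.5·r.
Substitute into the budget 9·r + 3·q = 147: 10.5·r = 147, so r* = 14.
Then q* = 0.5·14 = 7.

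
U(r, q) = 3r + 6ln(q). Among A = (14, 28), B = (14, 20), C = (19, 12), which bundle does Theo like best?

Evaluate utility at each bundle:
U(A) = 61.993.
U(B) = 59.974.
U(C) = 71.909.
Highest utility is C, so C ≻ A ≻ B.

Bundle C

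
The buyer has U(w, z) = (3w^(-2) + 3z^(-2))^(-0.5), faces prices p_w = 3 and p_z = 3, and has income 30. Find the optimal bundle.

w* = 5, z* = 5

For CES with ρ = -2, MRS = (z/w)^3.
Tangency: set MRS = p_w/p_z = 3/3 = 1.
So (z/w)^3 = 1; taking the cube root, z/w = 1, i.e. z = w.
Substitute into the budget 3·w + 3·z = 30: 6·w = 30, so w* = 5 and z* = 5.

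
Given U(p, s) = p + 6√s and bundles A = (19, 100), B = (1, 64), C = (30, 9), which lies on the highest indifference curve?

Evaluate utility at each bundle:
U(A) = 79.000.
U(B) = 49.000.
U(C) = 48.000.
Highest utility is A, so A ≻ B ≻ C.

Bundle A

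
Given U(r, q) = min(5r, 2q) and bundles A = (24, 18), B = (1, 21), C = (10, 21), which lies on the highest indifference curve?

Bundle C

Evaluate utility at each bundle:
U(A) = 36.
U(B) = 5.
U(C) = 42.
Highest utility is C, so C ≻ A ≻ B.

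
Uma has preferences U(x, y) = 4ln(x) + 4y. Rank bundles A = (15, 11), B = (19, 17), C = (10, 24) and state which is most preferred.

Bundle C

Evaluate utility at each bundle:
U(A) = 54.832.
U(B) = 79.778.
U(C) = 105.210.
Highest utility is C, so C ≻ B ≻ A.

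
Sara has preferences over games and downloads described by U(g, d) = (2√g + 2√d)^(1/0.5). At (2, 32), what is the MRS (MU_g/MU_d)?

For CES with ρ = 0.5, MRS = √(d/g).
At (2, 32): MRS = 4.
The indifference curve has slope −4 at this bundle.

MRS = 4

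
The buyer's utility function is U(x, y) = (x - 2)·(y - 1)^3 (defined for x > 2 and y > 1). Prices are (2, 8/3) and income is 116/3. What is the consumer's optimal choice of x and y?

MU_x = (y−1)^3, MU_y = 3·(x−2)·(y−1)^2.
MRS = (1/3)·(y−1)/(x−2).
Tangency: set MRS = p_x/p_y = 2/(8/3) = 0.75.
So (1/3)·(y − 1)/(x − 2) = 0.75, i.e. (y − 1) = 2.25·(x − 2).
Rewrite the budget in excess-of-subsistence terms: 2·(x − 2) + (8/3)·(y − 1) = 116/3 − 2·2 − (8/3)·1 = 32.
Substituting, 8·(x − 2) = 32, so x − 2 = 4 and x* = 6.
Then y − 1 = 2.25·4 = 9, so y* = 10.

x* = 6, y* = 10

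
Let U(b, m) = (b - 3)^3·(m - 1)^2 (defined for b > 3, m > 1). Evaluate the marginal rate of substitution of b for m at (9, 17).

MRS = 4

MU_b = 3·(b−3)^2·(m−1)^2, MU_m = 2·(b−3)^3·(m−1).
MRS = (3/2)·(m−1)/(b−3).
At (9, 17): MRS = 4.
So at (9, 17) the consumer would give up 4 units of m for one more unit of b.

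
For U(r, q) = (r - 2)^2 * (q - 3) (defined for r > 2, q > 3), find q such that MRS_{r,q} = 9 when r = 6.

q = 21

MU_r = 2·(r−2)·(q−3), MU_q = (r−2)^2.
MRS = (2/1)·(q−3)/(r−2).
Substitute r = 6: MRS = (q − 3)/2. Setting this equal to 9 gives q − 3 = 9·2 = 18, so q = 21.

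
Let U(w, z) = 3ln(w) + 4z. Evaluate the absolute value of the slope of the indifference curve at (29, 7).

MRS = 3/116

MU_w = 3/w, MU_z = 4.
MRS = 3/w ÷ 4.
At (29, 7): MRS = 3/116.
So at (29, 7) the consumer would give up 3/116 units of z for one more unit of w.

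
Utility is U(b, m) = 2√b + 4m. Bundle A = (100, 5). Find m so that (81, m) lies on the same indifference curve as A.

U(100, 5) = 40.
Set U(81, m) = 40 and solve.
With b = 81: √81 = 9, so 4m = 40 − 2·9 = 22 and m = 5.5.
Check: U(81, 5.5) = 40.

m = 5.5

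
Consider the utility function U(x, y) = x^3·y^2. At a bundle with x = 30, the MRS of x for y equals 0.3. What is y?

MU_x = 3·x^2·y^2 and MU_y = 2·x^3·y.
MRS = MU_x/MU_y = (3/2)·y/x.
Substitute x = 30: MRS = y/20. Setting y/20 = 0.3 gives y = 0.3·20 = 6.

y = 6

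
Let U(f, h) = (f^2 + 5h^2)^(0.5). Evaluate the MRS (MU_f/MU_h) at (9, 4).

For CES with ρ = 2, MRS = (1/5)·(h/f)^(-1).
At (9, 4): MRS = 0.45.
So at (9, 4) the consumer would give up 0.45 units of h for one more unit of f.

MRS = 0.45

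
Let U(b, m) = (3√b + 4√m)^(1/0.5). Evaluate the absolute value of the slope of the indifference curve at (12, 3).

MRS = 0.375

For CES with ρ = 0.5, MRS = (3/4)·√(m/b).
At (12, 3): MRS = 0.375.
That is, one extra unit of b is worth 0.375 units of m at the margin.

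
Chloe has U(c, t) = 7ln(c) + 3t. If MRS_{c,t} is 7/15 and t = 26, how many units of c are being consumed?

c = 5

MU_c = 7/c, MU_t = 3.
MRS = 7/c ÷ 3.
MRS depends only on c: (7/3)/c = 7/15 ⇒ c = (7/3)/(7/15) = 5.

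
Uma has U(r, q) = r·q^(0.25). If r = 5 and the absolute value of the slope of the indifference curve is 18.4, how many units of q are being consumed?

q = 23

MU_r = q^(0.25) and MU_q = 0.25·r·q^(-0.75).
MRS = MU_r/MU_q = (4)·q/r.
Substitute r = 5: MRS = q/1.25. Setting q/1.25 = 18.4 gives q = 18.4·1.25 = 23.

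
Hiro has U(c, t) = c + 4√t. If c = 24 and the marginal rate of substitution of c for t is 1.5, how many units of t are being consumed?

t = 9

MU_c = 1, MU_t = 4/(2√t).
MRS = 1 ÷ (4/(2√t)).
MRS depends only on t: 0.5·√t = 1.5 ⇒ √t = 1.5/0.5 = 3 ⇒ t = 9.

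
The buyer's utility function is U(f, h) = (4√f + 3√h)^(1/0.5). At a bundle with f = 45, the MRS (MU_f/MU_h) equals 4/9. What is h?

For CES with ρ = 0.5, MRS = (4/3)·√(h/f).
Setting (4/3)·√(h/45) = 4/9 gives √(h/45) = 1/3, so h/45 = 1/9 and h = 5.

h = 5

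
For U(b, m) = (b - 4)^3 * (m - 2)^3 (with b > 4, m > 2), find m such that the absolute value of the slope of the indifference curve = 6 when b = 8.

MU_b = 3·(b−4)^2·(m−2)^3, MU_m = 3·(b−4)^3·(m−2)^2.
MRS = (m−2)/(b−4).
Substitute b = 8: MRS = (m − 2)/4. Setting this equal to 6 gives m − 2 = 6·4 = 24, so m = 26.

m = 26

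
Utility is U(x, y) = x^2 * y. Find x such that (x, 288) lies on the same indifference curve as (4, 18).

x = 1

U(4, 18) = 288.
Set U(x, 288) = 288 and solve.
With y = 288: x^2 = 288/288 = 1; taking the square root, x = 1.
Check: U(1, 288) = 288.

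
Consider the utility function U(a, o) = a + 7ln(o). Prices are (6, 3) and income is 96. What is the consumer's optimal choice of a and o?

MU_a = 1, MU_o = 7/o.
MRS = 1 ÷ (7/o).
Tangency: set MRS = p_a/p_o = 6/3 = 2.
MRS depends only on o: (1/7)·o = 2 ⇒ o* = 2/(1/7) = 14.
From the budget, 6·a = 96 − 3·14 = 54, so a* = 9.

a* = 9, o* = 14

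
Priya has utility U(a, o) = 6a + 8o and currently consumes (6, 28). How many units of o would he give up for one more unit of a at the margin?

MRS = 0.75

MU_a = 6, MU_o = 8, so MRS = 6/8 = 0.75 at every bundle.
At (6, 28): MRS = 0.75.
So at (6, 28) the consumer would give up 0.75 units of o for one more unit of a.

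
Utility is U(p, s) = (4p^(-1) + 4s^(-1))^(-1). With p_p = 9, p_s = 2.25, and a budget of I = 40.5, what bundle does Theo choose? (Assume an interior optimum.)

p* = 3, s* = 6

For CES with ρ = -1, MRS = (s/p)^2.
Tangency: set MRS = p_p/p_s = 9/2.25 = 4.
So (s/p)^2 = 4; taking the square root, s/p = 2, i.e. s = 2·p.
Substitute into the budget 9·p + 2.25·s = 40.5: 13.5·p = 40.5, so p* = 3 and s* = 2·3 = 6.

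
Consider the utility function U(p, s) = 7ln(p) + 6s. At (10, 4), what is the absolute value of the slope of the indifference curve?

MRS = 7/60

MU_p = 7/p, MU_s = 6.
MRS = 7/p ÷ 6.
At (10, 4): MRS = 7/60.
That is, one extra unit of p is worth 7/60 units of s at the margin.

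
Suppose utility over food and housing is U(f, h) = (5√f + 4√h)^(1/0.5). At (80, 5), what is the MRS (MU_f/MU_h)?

For CES with ρ = 0.5, MRS = (5/4)·√(h/f).
At (80, 5): MRS = 5/16.
That is, one extra unit of f is worth 5/16 units of h at the margin.

MRS = 5/16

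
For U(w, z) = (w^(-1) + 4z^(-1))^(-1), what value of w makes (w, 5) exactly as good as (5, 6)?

w = 15

U depends on (w, z) only through S = w^(-1) + 4z^(-1), so equal utility means equal S. At (5, 6): S = 13/15.
With z = 5: 4·5^(-1) = 0.8, so w^(-1) = 13/15 − 0.8 = 1/15.
Hence w = 1/(1/15) = 15.
Check: U(15, 5) = 1.1538.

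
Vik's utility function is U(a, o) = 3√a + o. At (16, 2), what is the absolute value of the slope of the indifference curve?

MRS = 0.375

MU_a = 3/(2√a), MU_o = 1.
MRS = 3/(2√a) ÷ 1.
At (16, 2): MRS = 0.375.
That is, one extra unit of a is worth 0.375 units of o at the margin.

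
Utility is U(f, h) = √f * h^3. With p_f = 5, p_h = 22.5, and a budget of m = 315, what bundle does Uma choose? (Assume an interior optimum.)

MU_f = 0.5·f^(-0.5)·h^3 and MU_h = 3·√f·h^2.
MRS = MU_f/MU_h = (1/6)·h/f.
Tangency: set MRS = p_f/p_h = 5/22.5 = 2/9.
So (1/6)·h/f = 2/9, i.e. h = (4/3)·f.
Substitute into the budget 5·f + 22.5·h = 315: 35·f = 315, so f* = 9.
Then h* = (4/3)·9 = 12.

f* = 9, h* = 12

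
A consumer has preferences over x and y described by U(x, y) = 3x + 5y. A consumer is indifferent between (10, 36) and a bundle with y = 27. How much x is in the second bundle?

U(10, 36) = 210.
Set U(x, 27) = 210 and solve.
3x + 5·27 = 210 ⇒ 3x = 75 ⇒ x = 25.
Check: U(25, 27) = 210.

x = 25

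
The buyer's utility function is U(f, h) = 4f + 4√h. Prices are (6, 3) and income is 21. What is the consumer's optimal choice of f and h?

f* = 3, h* = 1

MU_f = 4, MU_h = 4/(2√h).
MRS = 4 ÷ (4/(2√h)).
Tangency: set MRS = p_f/p_h = 6/3 = 2.
MRS depends only on h: 2·√h = 2 ⇒ √h = 2/2 = 1 ⇒ h* = 1.
From the budget, 6·f = 21 − 3·1 = 18, so f* = 3.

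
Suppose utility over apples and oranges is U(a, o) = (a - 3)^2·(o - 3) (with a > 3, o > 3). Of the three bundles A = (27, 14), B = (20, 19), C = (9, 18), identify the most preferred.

Evaluate utility at each bundle:
U(A) = 6336.
U(B) = 4624.
U(C) = 540.
Highest utility is A, so A ≻ B ≻ C.

Bundle A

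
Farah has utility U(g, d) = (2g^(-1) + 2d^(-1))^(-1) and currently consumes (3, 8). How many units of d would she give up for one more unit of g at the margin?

MRS = 64/9

For CES with ρ = -1, MRS = (d/g)^2.
At (3, 8): MRS = 64/9.
So at (3, 8) the consumer would give up 64/9 units of d for one more unit of g.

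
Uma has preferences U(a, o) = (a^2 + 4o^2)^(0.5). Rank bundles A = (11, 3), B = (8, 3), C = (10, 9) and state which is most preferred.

Evaluate utility at each bundle:
U(A) = 12.530.
U(B) = 10.000.
U(C) = 20.591.
Highest utility is C, so C ≻ A ≻ B.

Bundle C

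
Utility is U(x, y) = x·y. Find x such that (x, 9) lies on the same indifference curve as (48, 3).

U(48, 3) = 144.
Set U(x, 9) = 144 and solve.
With y = 9: x = 144/9 = 16.
Check: U(16, 9) = 144.

x = 16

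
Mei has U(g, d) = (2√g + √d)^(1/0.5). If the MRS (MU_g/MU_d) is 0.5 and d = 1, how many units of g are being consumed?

g = 16

For CES with ρ = 0.5, MRS = (2/1)·√(d/g).
Setting (2/1)·√(1/g) = 0.5 gives √(1/g) = 0.25, so 1/g = 1/16 and g = 16.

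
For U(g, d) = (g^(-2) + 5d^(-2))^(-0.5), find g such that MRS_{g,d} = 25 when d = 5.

For CES with ρ = -2, MRS = (1/5)·(d/g)^3.
Setting (1/5)·(5/g)^3 = 25 gives (5/g)^3 = 125, so 5/g = 5 and g = 1.

g = 1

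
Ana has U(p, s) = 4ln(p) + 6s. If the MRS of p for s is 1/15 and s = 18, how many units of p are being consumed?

p = 10

MU_p = 4/p, MU_s = 6.
MRS = 4/p ÷ 6.
MRS depends only on p: (2/3)/p = 1/15 ⇒ p = (2/3)/(1/15) = 10.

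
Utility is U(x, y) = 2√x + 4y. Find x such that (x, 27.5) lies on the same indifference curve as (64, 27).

U(64, 27) = 124.
Set U(x, 27.5) = 124 and solve.
With y = 27.5: 2√x = 124 − 4·27.5 = 14, so √x = 7 and x = 49.
Check: U(49, 27.5) = 124.

x = 49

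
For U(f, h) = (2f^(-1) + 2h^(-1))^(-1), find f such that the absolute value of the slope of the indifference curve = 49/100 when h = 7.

For CES with ρ = -1, MRS = (h/f)^2.
Setting (7/f)^2 = 49/100 gives 7/f = 0.7 and f = 10.

f = 10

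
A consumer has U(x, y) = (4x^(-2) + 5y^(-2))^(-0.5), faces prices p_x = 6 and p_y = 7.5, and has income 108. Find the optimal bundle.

For CES with ρ = -2, MRS = (4/5)·(y/x)^3.
Tangency: set MRS = p_x/p_y = 6/7.5 = 0.8.
So (y/x)^3 = 1; taking the cube root, y/x = 1, i.e. y = x.
Substitute into the budget 6·x + 7.5·y = 108: 13.5·x = 108, so x* = 8 and y* = 8.

x* = 8, y* = 8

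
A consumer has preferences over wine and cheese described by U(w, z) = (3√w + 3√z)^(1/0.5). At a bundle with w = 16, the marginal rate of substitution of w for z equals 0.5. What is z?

z = 4

For CES with ρ = 0.5, MRS = √(z/w).
Setting √(z/16) = 0.5 gives z/16 = 0.25 and z = 4.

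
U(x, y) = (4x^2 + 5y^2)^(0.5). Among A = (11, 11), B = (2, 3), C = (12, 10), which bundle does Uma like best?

Bundle A

Evaluate utility at each bundle:
U(A) = 33.000.
U(B) = 7.810.
U(C) = 32.802.
Highest utility is A, so A ≻ C ≻ B.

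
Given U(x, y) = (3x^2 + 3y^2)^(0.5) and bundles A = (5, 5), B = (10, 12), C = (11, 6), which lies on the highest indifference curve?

Evaluate utility at each bundle:
U(A) = 12.247.
U(B) = 27.055.
U(C) = 21.703.
Highest utility is B, so B ≻ C ≻ A.

Bundle B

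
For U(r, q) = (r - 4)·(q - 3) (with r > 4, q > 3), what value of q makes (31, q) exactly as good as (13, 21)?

q = 9

U(13, 21) = 162.
Set U(31, q) = 162 and solve.
With r = 31: (31 − 4) = 27, so (q − 3) = 162/27 = 6.
So q = 3 + 6 = 9.
Check: U(31, 9) = 162.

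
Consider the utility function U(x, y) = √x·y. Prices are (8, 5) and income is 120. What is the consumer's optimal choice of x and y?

x* = 5, y* = 16

MU_x = 0.5·x^(-0.5)·y and MU_y = √x.
MRS = MU_x/MU_y = (0.5)·y/x.
Tangency: set MRS = p_x/p_y = 8/5 = 1.6.
So (0.5)·y/x = 1.6, i.e. y = 3.2·x.
Substitute into the budget 8·x + 5·y = 120: 24·x = 120, so x* = 5.
Then y* = 3.2·5 = 16.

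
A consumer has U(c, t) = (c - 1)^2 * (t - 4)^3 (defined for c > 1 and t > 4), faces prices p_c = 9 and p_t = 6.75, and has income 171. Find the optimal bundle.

c* = 7, t* = 16

MU_c = 2·(c−1)·(t−4)^3, MU_t = 3·(c−1)^2·(t−4)^2.
MRS = (2/3)·(t−4)/(c−1).
Tangency: set MRS = p_c/p_t = 9/6.75 = 4/3.
So (2/3)·(t − 4)/(c − 1) = 4/3, i.e. (t − 4) = 2·(c − 1).
Rewrite the budget in excess-of-subsistence terms: 9·(c − 1) + 6.75·(t − 4) = 171 − 9·1 − 6.75·4 = 135.
Substituting, 22.5·(c − 1) = 135, so c − 1 = 6 and c* = 7.
Then t − 4 = 2·6 = 12, so t* = 16.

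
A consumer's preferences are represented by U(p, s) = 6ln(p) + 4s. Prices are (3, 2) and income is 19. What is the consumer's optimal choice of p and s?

p* = 1, s* = 8

MU_p = 6/p, MU_s = 4.
MRS = 6/p ÷ 4.
Tangency: set MRS = p_p/p_s = 3/2 = 1.5.
MRS depends only on p: 1.5/p = 1.5 ⇒ p* = 1.5/1.5 = 1.
From the budget, 2·s = 19 − 3·1 = 16, so s* = 8.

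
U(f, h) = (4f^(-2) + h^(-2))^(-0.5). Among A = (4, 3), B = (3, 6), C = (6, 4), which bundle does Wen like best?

Bundle C

Evaluate utility at each bundle:
U(A) = 1.664.
U(B) = 1.455.
U(C) = 2.400.
Highest utility is C, so C ≻ A ≻ B.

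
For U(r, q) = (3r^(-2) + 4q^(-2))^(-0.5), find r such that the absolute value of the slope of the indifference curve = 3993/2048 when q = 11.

For CES with ρ = -2, MRS = (3/4)·(q/r)^3.
Setting (3/4)·(11/r)^3 = 3993/2048 gives (11/r)^3 = 1331/512, so 11/r = 1.375 and r = 8.

r = 8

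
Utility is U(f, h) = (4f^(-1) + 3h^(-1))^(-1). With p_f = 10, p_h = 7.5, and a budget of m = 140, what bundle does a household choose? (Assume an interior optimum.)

For CES with ρ = -1, MRS = (4/3)·(h/f)^2.
Tangency: set MRS = p_f/p_h = 10/7.5 = 4/3.
So (h/f)^2 = 1; taking the square root, h/f = 1, i.e. h = f.
Substitute into the budget 10·f + 7.5·h = 140: 17.5·f = 140, so f* = 8 and h* = 8.

f* = 8, h* = 8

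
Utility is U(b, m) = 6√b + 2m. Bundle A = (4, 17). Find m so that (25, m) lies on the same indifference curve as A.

U(4, 17) = 46.
Set U(25, m) = 46 and solve.
With b = 25: √25 = 5, so 2m = 46 − 6·5 = 16 and m = 8.
Check: U(25, 8) = 46.

m = 8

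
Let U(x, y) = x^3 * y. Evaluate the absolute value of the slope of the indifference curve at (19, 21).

MU_x = 3·x^2·y and MU_y = x^3.
MRS = MU_x/MU_y = (3/1)·y/x.
At (19, 21): MRS = 63/19.
That is, one extra unit of x is worth 63/19 units of y at the margin.

MRS = 63/19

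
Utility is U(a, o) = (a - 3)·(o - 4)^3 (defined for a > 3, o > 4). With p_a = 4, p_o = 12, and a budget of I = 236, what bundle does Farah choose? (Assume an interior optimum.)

MU_a = (o−4)^3, MU_o = 3·(a−3)·(o−4)^2.
MRS = (1/3)·(o−4)/(a−3).
Tangency: set MRS = p_a/p_o = 4/12 = 1/3.
So (1/3)·(o − 4)/(a − 3) = 1/3, i.e. (o − 4) = (a − 3).
Rewrite the budget in excess-of-subsistence terms: 4·(a − 3) + 12·(o − 4) = 236 − 4·3 − 12·4 = 176.
Substituting, 16·(a − 3) = 176, so a − 3 = 11 and a* = 14.
Then o − 4 = 11, so o* = 15.

a* = 14, o* = 15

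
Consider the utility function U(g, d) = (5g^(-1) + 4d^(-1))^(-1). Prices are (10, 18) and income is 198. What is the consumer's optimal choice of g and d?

g* = 9, d* = 6

For CES with ρ = -1, MRS = (5/4)·(d/g)^2.
Tangency: set MRS = p_g/p_d = 10/18 = 5/9.
So (d/g)^2 = 4/9; taking the square root, d/g = 2/3, i.e. d = (2/3)·g.
Substitute into the budget 10·g + 18·d = 198: 22·g = 198, so g* = 9 and d* = (2/3)·9 = 6.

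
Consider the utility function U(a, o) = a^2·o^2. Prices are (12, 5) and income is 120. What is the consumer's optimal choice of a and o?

a* = 5, o* = 12

MU_a = 2·a·o^2 and MU_o = 2·a^2·o.
MRS = MU_a/MU_o = o/a.
Tangency: set MRS = p_a/p_o = 12/5 = 2.4.
So o/a = 2.4, i.e. o = 2.4·a.
Substitute into the budget 12·a + 5·o = 120: 24·a = 120, so a* = 5.
Then o* = 2.4·5 = 12.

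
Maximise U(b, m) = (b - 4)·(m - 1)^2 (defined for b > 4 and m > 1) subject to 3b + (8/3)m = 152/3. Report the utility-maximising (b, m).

MU_b = (m−1)^2, MU_m = 2·(b−4)·(m−1).
MRS = (1/2)·(m−1)/(b−4).
Tangency: set MRS = p_b/p_m = 3/(8/3) = 1.125.
So (1/2)·(m − 1)/(b − 4) = 1.125, i.e. (m − 1) = 2.25·(b − 4).
Rewrite the budget in excess-of-subsistence terms: 3·(b − 4) + (8/3)·(m − 1) = 152/3 − 3·4 − (8/3)·1 = 36.
Substituting, 9·(b − 4) = 36, so b − 4 = 4 and b* = 8.
Then m − 1 = 2.25·4 = 9, so m* = 10.

b* = 8, m* = 10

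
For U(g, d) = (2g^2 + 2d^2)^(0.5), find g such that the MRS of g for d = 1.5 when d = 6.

g = 9

For CES with ρ = 2, MRS = (d/g)^(-1).
Setting (6/g)^(-1) = 1.5 gives 6/g = 2/3 and g = 9.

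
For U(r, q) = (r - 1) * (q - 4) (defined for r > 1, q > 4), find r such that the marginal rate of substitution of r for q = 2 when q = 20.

MU_r = (q−4), MU_q = (r−1).
MRS = (q−4)/(r−1).
Substitute q = 20: MRS = 16/(r − 1). Setting this equal to 2 gives r − 1 = 16/2 = 8, so r = 9.

r = 9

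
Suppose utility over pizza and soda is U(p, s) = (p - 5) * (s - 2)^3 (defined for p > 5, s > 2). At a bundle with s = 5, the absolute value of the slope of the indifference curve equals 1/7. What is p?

MU_p = (s−2)^3, MU_s = 3·(p−5)·(s−2)^2.
MRS = (1/3)·(s−2)/(p−5).
Substitute s = 5: MRS = 1/(p − 5). Setting this equal to 1/7 gives p − 5 = 1/(1/7) = 7, so p = 12.

p = 12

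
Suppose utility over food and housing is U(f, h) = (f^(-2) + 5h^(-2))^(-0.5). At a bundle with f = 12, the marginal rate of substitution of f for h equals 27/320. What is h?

For CES with ρ = -2, MRS = (1/5)·(h/f)^3.
Setting (1/5)·(h/12)^3 = 27/320 gives (h/12)^3 = 27/64, so h/12 = 0.75 and h = 9.

h = 9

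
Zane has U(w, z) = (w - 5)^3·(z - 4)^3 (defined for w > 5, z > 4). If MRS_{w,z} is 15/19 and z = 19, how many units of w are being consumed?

w = 24

MU_w = 3·(w−5)^2·(z−4)^3, MU_z = 3·(w−5)^3·(z−4)^2.
MRS = (z−4)/(w−5).
Substitute z = 19: MRS = 15/(w − 5). Setting this equal to 15/19 gives w − 5 = 15/(15/19) = 19, so w = 24.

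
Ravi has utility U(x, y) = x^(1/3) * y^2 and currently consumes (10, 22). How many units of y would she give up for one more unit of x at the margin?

MU_x = 1/3·x^(-2/3)·y^2 and MU_y = 2·x^(1/3)·y.
MRS = MU_x/MU_y = (1/6)·y/x.
At (10, 22): MRS = 11/30.
The indifference curve has slope −11/30 at this bundle.

MRS = 11/30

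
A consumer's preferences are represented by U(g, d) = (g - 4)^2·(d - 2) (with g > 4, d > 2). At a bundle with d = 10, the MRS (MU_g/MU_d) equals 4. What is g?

g = 8

MU_g = 2·(g−4)·(d−2), MU_d = (g−4)^2.
MRS = (2/1)·(d−2)/(g−4).
Substitute d = 10: MRS = 16/(g − 4). Setting this equal to 4 gives g − 4 = 16/4 = 4, so g = 8.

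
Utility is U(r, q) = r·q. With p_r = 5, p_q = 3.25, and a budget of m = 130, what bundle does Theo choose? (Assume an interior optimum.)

MU_r = q and MU_q = r.
MRS = MU_r/MU_q = q/r.
Tangency: set MRS = p_r/p_q = 5/3.25 = 20/13.
So q/r = 20/13, i.e. q = (20/13)·r.
Substitute into the budget 5·r + 3.25·q = 130: 10·r = 130, so r* = 13.
Then q* = (20/13)·13 = 20.

r* = 13, q* = 20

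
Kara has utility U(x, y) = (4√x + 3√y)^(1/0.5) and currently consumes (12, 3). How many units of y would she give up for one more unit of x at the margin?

MRS = 2/3

For CES with ρ = 0.5, MRS = (4/3)·√(y/x).
At (12, 3): MRS = 2/3.
So at (12, 3) the consumer would give up 2/3 units of y for one more unit of x.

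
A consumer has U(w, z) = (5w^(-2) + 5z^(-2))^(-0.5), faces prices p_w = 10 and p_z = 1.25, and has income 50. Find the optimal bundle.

For CES with ρ = -2, MRS = (z/w)^3.
Tangency: set MRS = p_w/p_z = 10/1.25 = 8.
So (z/w)^3 = 8; taking the cube root, z/w = 2, i.e. z = 2·w.
Substitute into the budget 10·w + 1.25·z = 50: 12.5·w = 50, so w* = 4 and z* = 2·4 = 8.

w* = 4, z* = 8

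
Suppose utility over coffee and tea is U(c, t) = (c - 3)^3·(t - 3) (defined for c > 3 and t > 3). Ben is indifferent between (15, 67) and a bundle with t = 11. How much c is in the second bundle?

U(15, 67) = 110592.
Set U(c, 11) = 110592 and solve.
With t = 11: (11 − 3) = 8, so (c − 3)^3 = 110592/8 = 13824.
Taking the cube root (with c > 3): c − 3 = 24, so c = 27.
Check: U(27, 11) = 110592.

c = 27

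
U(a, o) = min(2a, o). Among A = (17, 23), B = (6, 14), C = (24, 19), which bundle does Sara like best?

Evaluate utility at each bundle:
U(A) = 23.
U(B) = 12.
U(C) = 19.
Highest utility is A, so A ≻ C ≻ B.

Bundle A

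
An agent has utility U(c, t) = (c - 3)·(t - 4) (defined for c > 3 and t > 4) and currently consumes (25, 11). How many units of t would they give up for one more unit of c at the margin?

MU_c = (t−4), MU_t = (c−3).
MRS = (t−4)/(c−3).
At (25, 11): MRS = 7/22.
That is, one extra unit of c is worth 7/22 units of t at the margin.

MRS = 7/22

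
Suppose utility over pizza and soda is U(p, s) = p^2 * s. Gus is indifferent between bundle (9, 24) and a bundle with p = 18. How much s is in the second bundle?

U(9, 24) = 1944.
Set U(18, s) = 1944 and solve.
With p = 18: 18^2 = 324, so s = 1944/324 = 6.
Check: U(18, 6) = 1944.

s = 6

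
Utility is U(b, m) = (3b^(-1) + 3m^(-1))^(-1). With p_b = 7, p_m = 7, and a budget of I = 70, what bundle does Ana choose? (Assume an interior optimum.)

b* = 5, m* = 5

For CES with ρ = -1, MRS = (m/b)^2.
Tangency: set MRS = p_b/p_m = 7/7 = 1.
So (m/b)^2 = 1; taking the square root, m/b = 1, i.e. m = b.
Substitute into the budget 7·b + 7·m = 70: 14·b = 70, so b* = 5 and m* = 5.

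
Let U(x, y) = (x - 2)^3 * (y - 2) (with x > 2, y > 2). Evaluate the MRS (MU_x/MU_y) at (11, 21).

MRS = 19/3

MU_x = 3·(x−2)^2·(y−2), MU_y = (x−2)^3.
MRS = (3/1)·(y−2)/(x−2).
At (11, 21): MRS = 19/3.
So at (11, 21) the consumer would give up 19/3 units of y for one more unit of x.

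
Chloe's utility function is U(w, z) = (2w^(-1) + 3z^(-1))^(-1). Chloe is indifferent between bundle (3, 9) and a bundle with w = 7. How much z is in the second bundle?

z = 4.2

U depends on (w, z) only through S = 2w^(-1) + 3z^(-1), so equal utility means equal S. At (3, 9): S = 1.
With w = 7: 2·7^(-1) = 2/7, so 3z^(-1) = 1 − 2/7 = 5/7, i.e. z^(-1) = 5/21.
Hence z = 1/(5/21) = 4.2.
Check: U(7, 4.2) = 1.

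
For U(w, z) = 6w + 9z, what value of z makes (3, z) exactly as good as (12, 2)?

z = 8

U(12, 2) = 90.
Set U(3, z) = 90 and solve.
6·3 + 9z = 90 ⇒ 9z = 72 ⇒ z = 8.
Check: U(3, 8) = 90.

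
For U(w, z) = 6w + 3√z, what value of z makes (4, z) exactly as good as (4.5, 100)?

U(4.5, 100) = 57.
Set U(4, z) = 57 and solve.
With w = 4: 3√z = 57 − 6·4 = 33, so √z = 11 and z = 121.
Check: U(4, 121) = 57.

z = 121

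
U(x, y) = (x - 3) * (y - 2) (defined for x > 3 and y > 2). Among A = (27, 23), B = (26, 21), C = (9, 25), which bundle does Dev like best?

Evaluate utility at each bundle:
U(A) = 504.
U(B) = 437.
U(C) = 138.
Highest utility is A, so A ≻ B ≻ C.

Bundle A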